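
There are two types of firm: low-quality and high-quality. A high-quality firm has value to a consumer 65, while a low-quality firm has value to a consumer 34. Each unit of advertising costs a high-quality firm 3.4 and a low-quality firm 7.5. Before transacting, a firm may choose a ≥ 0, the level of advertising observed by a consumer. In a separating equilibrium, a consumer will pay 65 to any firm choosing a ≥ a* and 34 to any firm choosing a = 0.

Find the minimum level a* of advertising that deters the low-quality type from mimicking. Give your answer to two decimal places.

4.13

A low-quality firm choosing a = 0 receives 34.
Imitating at a* instead would pay 65 at cost 7.5·a*, netting 65 − 7.5·a*.
Indifference: 34 = 65 − 7.5·a*, so a* = (65 − 34) / 7.5 ≈ 4.13.
This is the low-quality type's binding incentive-compatibility constraint; any a ≥ 4.13 sustains separation on that side.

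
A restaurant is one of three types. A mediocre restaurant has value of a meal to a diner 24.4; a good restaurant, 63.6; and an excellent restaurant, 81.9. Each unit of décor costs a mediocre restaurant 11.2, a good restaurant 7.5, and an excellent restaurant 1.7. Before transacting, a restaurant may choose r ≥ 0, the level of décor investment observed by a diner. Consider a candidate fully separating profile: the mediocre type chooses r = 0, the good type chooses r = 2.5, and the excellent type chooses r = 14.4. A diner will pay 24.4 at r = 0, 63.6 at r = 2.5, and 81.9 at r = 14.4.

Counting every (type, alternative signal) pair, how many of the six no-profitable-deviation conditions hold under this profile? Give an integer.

Excellent (own payoff 81.9 − 1.7×14.4 = 57.42): to r=0 gives 24.4 → no gain ✓; to r=2.5 gives 63.6 − 1.7×2.5 = 59.35 → profitable ✗.
Mediocre (own payoff 24.4): to r=2.5 gives 63.6 − 11.2×2.5 = 35.6 → profitable ✗; to r=14.4 gives 81.9 − 11.2×14.4 = -79.38 → no gain ✓.
Good (own payoff 63.6 − 7.5×2.5 = 44.85): to r=0 gives 24.4 → no gain ✓; to r=14.4 gives 81.9 − 7.5×14.4 = -26.1 → no gain ✓.
4 of the 6 constraints hold; not an equilibrium.

4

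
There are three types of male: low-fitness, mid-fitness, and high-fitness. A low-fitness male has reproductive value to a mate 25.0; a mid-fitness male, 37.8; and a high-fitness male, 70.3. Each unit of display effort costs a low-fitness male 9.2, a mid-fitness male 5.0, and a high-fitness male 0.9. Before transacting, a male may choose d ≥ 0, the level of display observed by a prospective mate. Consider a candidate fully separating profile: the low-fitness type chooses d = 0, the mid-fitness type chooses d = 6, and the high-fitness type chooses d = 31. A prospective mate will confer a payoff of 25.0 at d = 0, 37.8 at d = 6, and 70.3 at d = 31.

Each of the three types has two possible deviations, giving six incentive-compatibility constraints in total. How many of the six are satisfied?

5

Low-fitness (own payoff 25.0): to d=6 gives 37.8 − 9.2×6 = -17.4 → no gain ✓; to d=31 gives 70.3 − 9.2×31 = -214.9 → no gain ✓.
Mid-fitness (own payoff 37.8 − 5.0×6 = 7.8): to d=0 gives 25.0 → profitable ✗; to d=31 gives 70.3 − 5.0×31 = -84.7 → no gain ✓.
High-fitness (own payoff 70.3 − 0.9×31 = 42.4): to d=0 gives 25.0 → no gain ✓; to d=6 gives 37.8 − 0.9×6 = 32.4 → no gain ✓.
5 of the 6 constraints hold; not an equilibrium.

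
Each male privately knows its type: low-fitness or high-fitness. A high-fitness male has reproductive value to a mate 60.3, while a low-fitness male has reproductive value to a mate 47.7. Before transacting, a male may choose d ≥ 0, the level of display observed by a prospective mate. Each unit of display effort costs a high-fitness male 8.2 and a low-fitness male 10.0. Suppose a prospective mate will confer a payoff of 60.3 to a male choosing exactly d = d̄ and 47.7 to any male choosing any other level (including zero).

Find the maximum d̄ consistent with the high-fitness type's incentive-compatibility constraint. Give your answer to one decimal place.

1.5

Choosing d̄ yields the high-fitness type 60.3 − 8.2·d̄; choosing zero yields 47.7.
The high-fitness type is indifferent at 60.3 − 8.2·d̄ = 47.7, i.e. d̄ = (60.3 − 47.7) / 8.2 ≈ 1.5.
For any d̄ above 1.5 the high-fitness type would rather pool at zero, so separation collapses.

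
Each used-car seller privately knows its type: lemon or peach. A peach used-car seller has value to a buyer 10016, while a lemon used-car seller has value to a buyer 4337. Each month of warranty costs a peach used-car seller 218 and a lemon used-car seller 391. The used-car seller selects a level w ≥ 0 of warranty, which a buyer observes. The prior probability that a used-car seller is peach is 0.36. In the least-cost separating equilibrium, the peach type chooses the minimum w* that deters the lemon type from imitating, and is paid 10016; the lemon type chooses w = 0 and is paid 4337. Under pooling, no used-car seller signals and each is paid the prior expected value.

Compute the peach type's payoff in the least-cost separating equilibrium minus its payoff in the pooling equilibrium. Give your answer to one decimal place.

Least-cost separating signal: w* solves 4337 = 10016 − 391·w*, so w* = (10016 − 4337)/391 ≈ 14.5243.
Peach type's separating payoff: 10016 − 218 × w* = 10016 − 218 × (10016 − 4337)/391 = 10016 − 1238022/391 ≈ 6849.703.
Pooling payoff: 0.36 × 10016 + 0.64 × 4337 = 6381.44.
Difference: 6849.703 − 6381.44 = 468.263, i.e. 468.3 to one decimal place.
The peach type prefers to separate.

468.3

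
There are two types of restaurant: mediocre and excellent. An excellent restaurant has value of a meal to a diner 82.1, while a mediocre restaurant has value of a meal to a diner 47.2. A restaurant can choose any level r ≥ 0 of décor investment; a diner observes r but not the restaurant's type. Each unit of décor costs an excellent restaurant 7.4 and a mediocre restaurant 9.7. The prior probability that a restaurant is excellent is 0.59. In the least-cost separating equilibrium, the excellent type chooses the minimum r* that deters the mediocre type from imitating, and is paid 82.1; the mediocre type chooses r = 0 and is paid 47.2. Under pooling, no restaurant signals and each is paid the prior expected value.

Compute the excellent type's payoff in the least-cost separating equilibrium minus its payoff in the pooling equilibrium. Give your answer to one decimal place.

-12.3

Least-cost separating signal: r* solves 47.2 = 82.1 − 9.7·r*, so r* = (82.1 − 47.2)/9.7 ≈ 3.5979.
Excellent type's separating payoff: 82.1 − 7.4 × r* = 82.1 − 7.4 × (82.1 − 47.2)/9.7 = 82.1 − 258.26/9.7 ≈ 55.475.
Pooling payoff: 0.59 × 82.1 + 0.41 × 47.2 = 67.791.
Difference: 55.475 − 67.791 = -12.316, i.e. -12.3 to one decimal place.
The excellent type would prefer the pooling outcome.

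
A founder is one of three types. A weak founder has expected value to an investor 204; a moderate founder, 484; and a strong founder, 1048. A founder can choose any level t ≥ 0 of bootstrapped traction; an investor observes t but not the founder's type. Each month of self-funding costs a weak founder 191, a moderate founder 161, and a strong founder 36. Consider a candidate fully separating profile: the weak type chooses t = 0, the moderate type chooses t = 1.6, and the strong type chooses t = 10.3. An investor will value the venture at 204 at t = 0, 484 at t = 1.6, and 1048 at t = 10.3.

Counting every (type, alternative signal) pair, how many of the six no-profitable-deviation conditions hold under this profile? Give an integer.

6

Moderate (own payoff 484 − 161×1.6 = 226.4): to t=0 gives 204 → no gain ✓; to t=10.3 gives 1048 − 161×10.3 = -610.3 → no gain ✓.
Strong (own payoff 1048 − 36×10.3 = 677.2): to t=0 gives 204 → no gain ✓; to t=1.6 gives 484 − 36×1.6 = 426.4 → no gain ✓.
Weak (own payoff 204): to t=1.6 gives 484 − 191×1.6 = 178.4 → no gain ✓; to t=10.3 gives 1048 − 191×10.3 = -919.3 → no gain ✓.
6 of the 6 constraints hold; this profile is a separating equilibrium.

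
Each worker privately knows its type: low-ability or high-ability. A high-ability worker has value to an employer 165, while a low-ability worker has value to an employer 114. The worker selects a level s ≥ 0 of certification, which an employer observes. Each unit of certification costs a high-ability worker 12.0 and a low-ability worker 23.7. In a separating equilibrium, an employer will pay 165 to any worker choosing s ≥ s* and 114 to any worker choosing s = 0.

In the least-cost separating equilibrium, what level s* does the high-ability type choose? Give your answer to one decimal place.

2.2

A low-ability worker choosing s = 0 receives 114.
Imitating at s* instead would pay 165 at cost 23.7·s*, netting 165 − 23.7·s*.
Indifference: 114 = 165 − 23.7·s*, so s* = (165 − 114) / 23.7 ≈ 2.2.
At s* the low-ability type's incentive constraint just binds; the high-ability type strictly prefers s* since its per-unit cost is lower.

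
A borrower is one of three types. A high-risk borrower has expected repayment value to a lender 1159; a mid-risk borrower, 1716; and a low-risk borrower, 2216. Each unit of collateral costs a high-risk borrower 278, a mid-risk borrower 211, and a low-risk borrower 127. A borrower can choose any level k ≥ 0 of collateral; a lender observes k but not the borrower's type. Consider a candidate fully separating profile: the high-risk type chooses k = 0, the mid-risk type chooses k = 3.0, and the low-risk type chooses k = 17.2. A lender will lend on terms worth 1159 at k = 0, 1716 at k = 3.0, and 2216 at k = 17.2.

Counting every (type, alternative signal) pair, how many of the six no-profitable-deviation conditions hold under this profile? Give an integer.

3

High-risk (own payoff 1159): to k=3.0 gives 1716 − 278×3.0 = 882 → no gain ✓; to k=17.2 gives 2216 − 278×17.2 = -2565.6 → no gain ✓.
Low-risk (own payoff 2216 − 127×17.2 = 31.6): to k=0 gives 1159 → profitable ✗; to k=3.0 gives 1716 − 127×3.0 = 1335 → profitable ✗.
Mid-risk (own payoff 1716 − 211×3.0 = 1083): to k=0 gives 1159 → profitable ✗; to k=17.2 gives 2216 − 211×17.2 = -1413.2 → no gain ✓.
3 of the 6 constraints hold; not an equilibrium.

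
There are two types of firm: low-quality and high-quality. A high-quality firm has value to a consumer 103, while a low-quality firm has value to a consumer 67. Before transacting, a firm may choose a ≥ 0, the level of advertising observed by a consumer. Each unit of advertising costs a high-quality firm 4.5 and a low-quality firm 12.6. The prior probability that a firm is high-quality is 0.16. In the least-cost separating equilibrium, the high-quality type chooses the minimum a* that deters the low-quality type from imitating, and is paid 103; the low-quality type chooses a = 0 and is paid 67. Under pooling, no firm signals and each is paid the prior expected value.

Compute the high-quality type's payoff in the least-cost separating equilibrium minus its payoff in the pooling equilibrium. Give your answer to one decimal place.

17.4

Least-cost separating signal: a* solves 67 = 103 − 12.6·a*, so a* = (103 − 67)/12.6 ≈ 2.8571.
High-quality type's separating payoff: 103 − 4.5 × a* = 103 − 4.5 × (103 − 67)/12.6 = 103 − 162/12.6 ≈ 90.143.
Pooling payoff: 0.16 × 103 + 0.84 × 67 = 72.76.
Difference: 90.143 − 72.76 = 17.383, i.e. 17.4 to one decimal place.
The high-quality type prefers to separate.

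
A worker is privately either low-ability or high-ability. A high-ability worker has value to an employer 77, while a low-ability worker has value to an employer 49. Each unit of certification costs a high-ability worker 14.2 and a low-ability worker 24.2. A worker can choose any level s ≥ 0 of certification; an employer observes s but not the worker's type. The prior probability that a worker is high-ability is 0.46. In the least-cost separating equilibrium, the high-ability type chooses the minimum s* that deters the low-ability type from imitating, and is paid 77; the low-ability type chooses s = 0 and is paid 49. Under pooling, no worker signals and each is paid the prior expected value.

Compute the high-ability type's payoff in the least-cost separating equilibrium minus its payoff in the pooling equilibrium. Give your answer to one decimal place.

-1.3

Least-cost separating signal: s* solves 49 = 77 − 24.2·s*, so s* = (77 − 49)/24.2 ≈ 1.1570.
High-ability type's separating payoff: 77 − 14.2 × s* = 77 − 14.2 × (77 − 49)/24.2 = 77 − 397.6/24.2 ≈ 60.570.
Pooling payoff: 0.46 × 77 + 0.54 × 49 = 61.88.
Difference: 60.570 − 61.88 = -1.31, i.e. -1.3 to one decimal place.
The high-ability type would prefer the pooling outcome.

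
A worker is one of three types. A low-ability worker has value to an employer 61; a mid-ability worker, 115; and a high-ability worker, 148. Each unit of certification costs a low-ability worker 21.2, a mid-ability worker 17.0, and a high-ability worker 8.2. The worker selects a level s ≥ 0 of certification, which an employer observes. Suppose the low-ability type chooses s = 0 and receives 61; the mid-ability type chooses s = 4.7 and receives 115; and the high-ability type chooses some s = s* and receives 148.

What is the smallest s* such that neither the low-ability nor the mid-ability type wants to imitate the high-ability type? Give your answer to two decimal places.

Mid-ability type (on-path payoff 115 − 17.0×4.7 = 35.1) won't mimic when 35.1 ≥ 148 − 17.0·s*, i.e. s* ≥ 6.64.
Low-ability type (on-path payoff 61) won't mimic when 61 ≥ 148 − 21.2·s*, i.e. s* ≥ 4.10.
Both must hold, so s* = max(4.10, 6.64) = 6.64. The mid-ability type's constraint binds.

6.64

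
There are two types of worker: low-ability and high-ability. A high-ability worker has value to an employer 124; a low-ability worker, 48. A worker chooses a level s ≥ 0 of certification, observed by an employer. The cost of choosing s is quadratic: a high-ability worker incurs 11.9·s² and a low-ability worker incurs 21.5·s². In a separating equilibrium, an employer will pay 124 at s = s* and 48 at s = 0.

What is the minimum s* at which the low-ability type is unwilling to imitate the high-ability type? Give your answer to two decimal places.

1.88

The low-ability type at s = 0 receives 48; imitating at s* yields 124 − 21.5·s*².
Indifference: 48 = 124 − 21.5·s*², so s*² = (124 − 48) / 21.5 ≈ 3.5349.
s* = √3.5349 ≈ 1.88.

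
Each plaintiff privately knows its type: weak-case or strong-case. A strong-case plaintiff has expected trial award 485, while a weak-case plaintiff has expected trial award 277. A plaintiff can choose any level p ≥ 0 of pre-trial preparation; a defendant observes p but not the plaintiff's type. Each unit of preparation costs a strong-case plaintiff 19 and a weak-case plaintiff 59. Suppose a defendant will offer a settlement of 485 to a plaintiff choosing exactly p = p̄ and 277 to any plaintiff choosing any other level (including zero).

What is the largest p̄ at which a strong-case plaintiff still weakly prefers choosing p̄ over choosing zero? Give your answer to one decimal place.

10.9

Choosing p̄ yields the strong-case type 485 − 19·p̄; choosing zero yields 277.
The strong-case type is indifferent at 485 − 19·p̄ = 277, i.e. p̄ = (485 − 277) / 19 ≈ 10.9.
For any p̄ above 10.9 the strong-case type would rather pool at zero, so separation collapses.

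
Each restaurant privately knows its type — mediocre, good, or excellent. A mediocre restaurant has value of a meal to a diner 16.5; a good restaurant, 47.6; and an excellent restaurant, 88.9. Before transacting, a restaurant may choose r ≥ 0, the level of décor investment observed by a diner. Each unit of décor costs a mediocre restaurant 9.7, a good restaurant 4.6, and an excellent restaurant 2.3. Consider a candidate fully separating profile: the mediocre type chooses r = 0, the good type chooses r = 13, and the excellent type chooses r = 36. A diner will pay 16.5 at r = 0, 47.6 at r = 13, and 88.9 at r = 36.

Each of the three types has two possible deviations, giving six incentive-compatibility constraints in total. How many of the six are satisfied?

Mediocre (own payoff 16.5): to r=13 gives 47.6 − 9.7×13 = -78.5 → no gain ✓; to r=36 gives 88.9 − 9.7×36 = -260.3 → no gain ✓.
Excellent (own payoff 88.9 − 2.3×36 = 6.1): to r=0 gives 16.5 → profitable ✗; to r=13 gives 47.6 − 2.3×13 = 17.7 → profitable ✗.
Good (own payoff 47.6 − 4.6×13 = -12.2): to r=0 gives 16.5 → profitable ✗; to r=36 gives 88.9 − 4.6×36 = -76.7 → no gain ✓.
3 of the 6 constraints hold; not an equilibrium.

3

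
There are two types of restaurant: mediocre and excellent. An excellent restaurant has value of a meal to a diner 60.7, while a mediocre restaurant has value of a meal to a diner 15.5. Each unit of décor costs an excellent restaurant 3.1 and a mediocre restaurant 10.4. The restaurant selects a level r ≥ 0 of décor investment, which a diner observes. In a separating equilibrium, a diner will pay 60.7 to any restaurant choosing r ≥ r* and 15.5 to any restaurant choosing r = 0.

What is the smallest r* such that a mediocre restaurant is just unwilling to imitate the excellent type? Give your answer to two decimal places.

A mediocre restaurant choosing r = 0 receives 15.5.
Imitating at r* instead would pay 60.7 at cost 10.4·r*, netting 60.7 − 10.4·r*.
Indifference: 15.5 = 60.7 − 10.4·r*, so r* = (60.7 − 15.5) / 10.4 ≈ 4.35.
At r* the mediocre type's incentive constraint just binds; the excellent type strictly prefers r* since its per-unit cost is lower.

4.35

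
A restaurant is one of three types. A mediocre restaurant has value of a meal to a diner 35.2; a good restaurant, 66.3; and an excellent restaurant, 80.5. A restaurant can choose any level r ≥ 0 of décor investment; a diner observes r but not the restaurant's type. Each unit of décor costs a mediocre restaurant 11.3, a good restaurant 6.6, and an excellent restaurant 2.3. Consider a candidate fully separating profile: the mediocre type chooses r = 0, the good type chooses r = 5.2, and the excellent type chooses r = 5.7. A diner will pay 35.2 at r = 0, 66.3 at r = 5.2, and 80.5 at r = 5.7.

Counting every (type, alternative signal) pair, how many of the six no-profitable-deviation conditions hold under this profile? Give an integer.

4

Mediocre (own payoff 35.2): to r=5.2 gives 66.3 − 11.3×5.2 = 7.54 → no gain ✓; to r=5.7 gives 80.5 − 11.3×5.7 = 16.09 → no gain ✓.
Excellent (own payoff 80.5 − 2.3×5.7 = 67.39): to r=0 gives 35.2 → no gain ✓; to r=5.2 gives 66.3 − 2.3×5.2 = 54.34 → no gain ✓.
Good (own payoff 66.3 − 6.6×5.2 = 31.98): to r=0 gives 35.2 → profitable ✗; to r=5.7 gives 80.5 − 6.6×5.7 = 42.88 → profitable ✗.
4 of the 6 constraints hold; not an equilibrium.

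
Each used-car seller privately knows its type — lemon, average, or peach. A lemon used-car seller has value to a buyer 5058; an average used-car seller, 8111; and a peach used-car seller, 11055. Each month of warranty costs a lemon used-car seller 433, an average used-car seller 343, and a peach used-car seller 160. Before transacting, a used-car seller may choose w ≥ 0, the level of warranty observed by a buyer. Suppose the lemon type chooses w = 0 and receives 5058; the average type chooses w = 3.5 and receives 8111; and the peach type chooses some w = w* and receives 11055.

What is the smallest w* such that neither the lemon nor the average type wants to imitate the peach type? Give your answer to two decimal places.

Average type (on-path payoff 8111 − 343×3.5 = 6910.5) won't mimic when 6910.5 ≥ 11055 − 343·w*, i.e. w* ≥ 12.08.
Lemon type (on-path payoff 5058) won't mimic when 5058 ≥ 11055 − 433·w*, i.e. w* ≥ 13.85.
Both must hold, so w* = max(13.85, 12.08) = 13.85. The lemon type's constraint binds.

13.85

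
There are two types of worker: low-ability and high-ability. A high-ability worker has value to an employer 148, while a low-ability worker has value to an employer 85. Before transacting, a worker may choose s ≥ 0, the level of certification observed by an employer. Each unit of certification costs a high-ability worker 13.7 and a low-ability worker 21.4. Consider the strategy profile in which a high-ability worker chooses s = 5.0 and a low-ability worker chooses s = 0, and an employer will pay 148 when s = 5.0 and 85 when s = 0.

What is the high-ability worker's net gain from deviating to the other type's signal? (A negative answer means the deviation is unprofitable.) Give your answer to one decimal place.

Playing s = 5.0 the high-ability worker receives 148 − 13.7 × 5.0 = 79.5.
Deviating to s = 0 yields 85 instead.
Gain from deviating: 85 − 79.5 = 5.5.
The gain is positive, so the high-ability type's incentive-compatibility constraint is violated — this profile is not a separating equilibrium.

5.5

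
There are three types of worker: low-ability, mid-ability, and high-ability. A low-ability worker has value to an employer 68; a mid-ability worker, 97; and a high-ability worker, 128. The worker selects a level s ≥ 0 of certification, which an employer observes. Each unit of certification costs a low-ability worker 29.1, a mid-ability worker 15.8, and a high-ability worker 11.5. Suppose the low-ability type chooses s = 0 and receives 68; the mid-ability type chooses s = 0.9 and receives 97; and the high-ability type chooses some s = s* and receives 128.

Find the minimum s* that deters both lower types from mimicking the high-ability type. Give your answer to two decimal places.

2.86

Mid-ability type (on-path payoff 97 − 15.8×0.9 = 82.78) won't mimic when 82.78 ≥ 128 − 15.8·s*, i.e. s* ≥ 2.86.
Low-ability type (on-path payoff 68) won't mimic when 68 ≥ 128 − 29.1·s*, i.e. s* ≥ 2.06.
Both must hold, so s* = max(2.06, 2.86) = 2.86. The mid-ability type's constraint binds.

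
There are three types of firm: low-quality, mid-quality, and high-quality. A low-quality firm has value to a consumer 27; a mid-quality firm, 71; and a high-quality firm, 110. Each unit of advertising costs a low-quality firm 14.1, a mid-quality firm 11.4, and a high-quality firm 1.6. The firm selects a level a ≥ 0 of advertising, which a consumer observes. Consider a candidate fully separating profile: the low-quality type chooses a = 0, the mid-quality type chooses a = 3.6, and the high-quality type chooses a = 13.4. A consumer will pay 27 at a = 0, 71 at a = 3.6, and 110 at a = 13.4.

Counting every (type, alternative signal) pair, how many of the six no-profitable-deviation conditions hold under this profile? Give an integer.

6

Mid-quality (own payoff 71 − 11.4×3.6 = 29.96): to a=0 gives 27 → no gain ✓; to a=13.4 gives 110 − 11.4×13.4 = -42.76 → no gain ✓.
Low-quality (own payoff 27): to a=3.6 gives 71 − 14.1×3.6 = 20.24 → no gain ✓; to a=13.4 gives 110 − 14.1×13.4 = -78.94 → no gain ✓.
High-quality (own payoff 110 − 1.6×13.4 = 88.56): to a=0 gives 27 → no gain ✓; to a=3.6 gives 71 − 1.6×3.6 = 65.24 → no gain ✓.
6 of the 6 constraints hold; this profile is a separating equilibrium.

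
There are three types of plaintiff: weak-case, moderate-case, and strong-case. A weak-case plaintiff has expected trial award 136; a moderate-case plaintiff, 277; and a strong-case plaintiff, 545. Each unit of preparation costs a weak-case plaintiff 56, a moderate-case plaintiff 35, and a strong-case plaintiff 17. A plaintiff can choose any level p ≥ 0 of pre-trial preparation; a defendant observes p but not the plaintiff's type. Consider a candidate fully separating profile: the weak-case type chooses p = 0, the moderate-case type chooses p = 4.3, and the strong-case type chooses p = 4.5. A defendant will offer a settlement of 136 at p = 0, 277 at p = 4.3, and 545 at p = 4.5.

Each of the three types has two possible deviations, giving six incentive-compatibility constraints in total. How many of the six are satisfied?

3

Strong-case (own payoff 545 − 17×4.5 = 468.5): to p=0 gives 136 → no gain ✓; to p=4.3 gives 277 − 17×4.3 = 203.9 → no gain ✓.
Weak-case (own payoff 136): to p=4.3 gives 277 − 56×4.3 = 36.2 → no gain ✓; to p=4.5 gives 545 − 56×4.5 = 293 → profitable ✗.
Moderate-case (own payoff 277 − 35×4.3 = 126.5): to p=0 gives 136 → profitable ✗; to p=4.5 gives 545 − 35×4.5 = 387.5 → profitable ✗.
3 of the 6 constraints hold; not an equilibrium.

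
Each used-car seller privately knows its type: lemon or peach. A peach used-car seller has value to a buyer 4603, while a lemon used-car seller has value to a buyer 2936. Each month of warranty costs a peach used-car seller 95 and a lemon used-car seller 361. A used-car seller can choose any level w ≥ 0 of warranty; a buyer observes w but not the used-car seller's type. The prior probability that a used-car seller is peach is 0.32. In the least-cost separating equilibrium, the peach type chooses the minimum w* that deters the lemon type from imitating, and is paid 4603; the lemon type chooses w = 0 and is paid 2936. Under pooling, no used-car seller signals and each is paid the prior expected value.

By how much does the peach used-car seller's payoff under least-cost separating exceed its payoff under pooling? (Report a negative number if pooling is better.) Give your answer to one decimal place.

694.9

Least-cost separating signal: w* solves 2936 = 4603 − 361·w*, so w* = (4603 − 2936)/361 ≈ 4.6177.
Peach type's separating payoff: 4603 − 95 × w* = 4603 − 95 × (4603 − 2936)/361 = 4603 − 158365/361 ≈ 4164.316.
Pooling payoff: 0.32 × 4603 + 0.68 × 2936 = 3469.44.
Difference: 4164.316 − 3469.44 = 694.876, i.e. 694.9 to one decimal place.
The peach type prefers to separate.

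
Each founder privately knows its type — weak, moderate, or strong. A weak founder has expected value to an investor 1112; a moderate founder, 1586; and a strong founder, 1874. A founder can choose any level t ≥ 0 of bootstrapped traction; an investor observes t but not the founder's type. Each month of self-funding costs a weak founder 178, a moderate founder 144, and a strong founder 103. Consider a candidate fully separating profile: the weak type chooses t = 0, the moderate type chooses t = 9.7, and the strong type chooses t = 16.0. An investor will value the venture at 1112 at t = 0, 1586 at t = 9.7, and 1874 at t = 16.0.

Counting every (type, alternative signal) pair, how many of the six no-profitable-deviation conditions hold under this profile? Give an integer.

3

Moderate (own payoff 1586 − 144×9.7 = 189.2): to t=0 gives 1112 → profitable ✗; to t=16.0 gives 1874 − 144×16.0 = -430 → no gain ✓.
Weak (own payoff 1112): to t=9.7 gives 1586 − 178×9.7 = -140.6 → no gain ✓; to t=16.0 gives 1874 − 178×16.0 = -974 → no gain ✓.
Strong (own payoff 1874 − 103×16.0 = 226): to t=0 gives 1112 → profitable ✗; to t=9.7 gives 1586 − 103×9.7 = 586.9 → profitable ✗.
3 of the 6 constraints hold; not an equilibrium.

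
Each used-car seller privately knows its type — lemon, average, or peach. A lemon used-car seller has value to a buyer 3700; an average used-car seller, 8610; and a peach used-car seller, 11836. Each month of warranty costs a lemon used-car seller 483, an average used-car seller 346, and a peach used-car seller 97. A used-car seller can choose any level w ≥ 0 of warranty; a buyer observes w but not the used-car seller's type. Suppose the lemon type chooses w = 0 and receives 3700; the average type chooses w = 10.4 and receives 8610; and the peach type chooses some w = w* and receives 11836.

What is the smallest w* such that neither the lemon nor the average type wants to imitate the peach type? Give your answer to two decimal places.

19.72

Average type (on-path payoff 8610 − 346×10.4 = 5011.6) won't mimic when 5011.6 ≥ 11836 − 346·w*, i.e. w* ≥ 19.72.
Lemon type (on-path payoff 3700) won't mimic when 3700 ≥ 11836 − 483·w*, i.e. w* ≥ 16.84.
Both must hold, so w* = max(16.84, 19.72) = 19.72. The average type's constraint binds.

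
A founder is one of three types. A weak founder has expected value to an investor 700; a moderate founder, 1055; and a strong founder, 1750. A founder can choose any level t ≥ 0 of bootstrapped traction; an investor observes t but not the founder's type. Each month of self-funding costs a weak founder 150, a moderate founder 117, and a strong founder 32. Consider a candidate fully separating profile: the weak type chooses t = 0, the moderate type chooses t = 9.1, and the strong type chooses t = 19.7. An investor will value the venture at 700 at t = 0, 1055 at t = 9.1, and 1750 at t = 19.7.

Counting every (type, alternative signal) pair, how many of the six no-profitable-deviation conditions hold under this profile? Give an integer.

Weak (own payoff 700): to t=9.1 gives 1055 − 150×9.1 = -310 → no gain ✓; to t=19.7 gives 1750 − 150×19.7 = -1205 → no gain ✓.
Strong (own payoff 1750 − 32×19.7 = 1119.6): to t=0 gives 700 → no gain ✓; to t=9.1 gives 1055 − 32×9.1 = 763.8 → no gain ✓.
Moderate (own payoff 1055 − 117×9.1 = -9.7): to t=0 gives 700 → profitable ✗; to t=19.7 gives 1750 − 117×19.7 = -554.9 → no gain ✓.
5 of the 6 constraints hold; not an equilibrium.

5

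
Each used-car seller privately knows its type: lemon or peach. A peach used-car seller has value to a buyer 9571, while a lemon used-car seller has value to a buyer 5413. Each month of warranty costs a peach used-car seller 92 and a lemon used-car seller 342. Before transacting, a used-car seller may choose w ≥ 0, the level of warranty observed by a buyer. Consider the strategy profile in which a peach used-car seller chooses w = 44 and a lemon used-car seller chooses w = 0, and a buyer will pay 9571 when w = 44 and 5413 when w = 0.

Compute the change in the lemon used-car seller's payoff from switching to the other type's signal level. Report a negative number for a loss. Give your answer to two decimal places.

-10890.00

Playing w = 0 the lemon used-car seller receives 5413.
Deviating to w = 44 brings payment 9571 at cost 342 × 44 = 15048, netting -5477.
Gain from deviating: -5477 − 5413 = -10890.00.
The gain is negative, so the lemon type's incentive-compatibility constraint is satisfied.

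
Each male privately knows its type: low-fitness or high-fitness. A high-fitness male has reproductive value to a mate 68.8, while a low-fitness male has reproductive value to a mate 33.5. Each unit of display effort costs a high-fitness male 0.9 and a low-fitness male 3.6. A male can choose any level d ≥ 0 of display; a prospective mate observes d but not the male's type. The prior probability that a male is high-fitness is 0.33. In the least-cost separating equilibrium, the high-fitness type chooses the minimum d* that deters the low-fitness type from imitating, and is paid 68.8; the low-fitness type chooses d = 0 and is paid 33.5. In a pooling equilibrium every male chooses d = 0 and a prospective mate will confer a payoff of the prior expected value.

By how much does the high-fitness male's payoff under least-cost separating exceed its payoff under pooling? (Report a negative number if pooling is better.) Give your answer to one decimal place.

14.8

Least-cost separating signal: d* solves 33.5 = 68.8 − 3.6·d*, so d* = (68.8 − 33.5)/3.6 ≈ 9.8056.
High-fitness type's separating payoff: 68.8 − 0.9 × d* = 68.8 − 0.9 × (68.8 − 33.5)/3.6 = 68.8 − 31.77/3.6 = 59.975.
Pooling payoff: 0.33 × 68.8 + 0.67 × 33.5 = 45.149.
Difference: 59.975 − 45.149 = 14.826, i.e. 14.8 to one decimal place.
The high-fitness type prefers to separate.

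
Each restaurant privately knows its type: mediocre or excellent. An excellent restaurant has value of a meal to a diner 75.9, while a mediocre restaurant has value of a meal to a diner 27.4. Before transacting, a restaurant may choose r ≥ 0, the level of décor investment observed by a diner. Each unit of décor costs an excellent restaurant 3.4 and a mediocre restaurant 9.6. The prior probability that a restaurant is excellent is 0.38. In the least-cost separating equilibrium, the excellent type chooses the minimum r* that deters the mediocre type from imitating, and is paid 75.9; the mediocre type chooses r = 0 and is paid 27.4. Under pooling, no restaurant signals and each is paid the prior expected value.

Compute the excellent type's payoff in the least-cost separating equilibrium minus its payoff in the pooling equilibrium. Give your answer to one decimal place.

12.9

Least-cost separating signal: r* solves 27.4 = 75.9 − 9.6·r*, so r* = (75.9 − 27.4)/9.6 ≈ 5.0521.
Excellent type's separating payoff: 75.9 − 3.4 × r* = 75.9 − 3.4 × (75.9 − 27.4)/9.6 = 75.9 − 164.9/9.6 ≈ 58.723.
Pooling payoff: 0.38 × 75.9 + 0.62 × 27.4 = 45.83.
Difference: 58.723 − 45.83 = 12.893, i.e. 12.9 to one decimal place.
The excellent type prefers to separate.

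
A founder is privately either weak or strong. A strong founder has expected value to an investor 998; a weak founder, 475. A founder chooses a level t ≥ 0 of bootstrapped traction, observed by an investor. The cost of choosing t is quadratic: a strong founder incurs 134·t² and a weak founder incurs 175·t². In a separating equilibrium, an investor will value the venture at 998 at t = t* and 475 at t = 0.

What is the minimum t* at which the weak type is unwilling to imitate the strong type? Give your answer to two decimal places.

1.73

The weak type at t = 0 receives 475; imitating at t* yields 998 − 175·t*².
Indifference: 475 = 998 − 175·t*², so t*² = (998 − 475) / 175 ≈ 2.9886.
t* = √2.9886 ≈ 1.73.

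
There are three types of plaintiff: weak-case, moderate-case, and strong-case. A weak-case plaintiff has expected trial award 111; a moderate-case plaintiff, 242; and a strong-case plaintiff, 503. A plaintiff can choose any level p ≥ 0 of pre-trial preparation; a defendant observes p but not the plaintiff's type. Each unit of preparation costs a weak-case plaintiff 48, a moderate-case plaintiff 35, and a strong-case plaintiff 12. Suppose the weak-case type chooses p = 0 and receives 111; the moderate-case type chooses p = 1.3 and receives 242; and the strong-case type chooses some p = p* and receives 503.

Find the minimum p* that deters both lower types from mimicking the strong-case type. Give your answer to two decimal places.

Weak-case type (on-path payoff 111) won't mimic when 111 ≥ 503 − 48·p*, i.e. p* ≥ 8.17.
Moderate-case type (on-path payoff 242 − 35×1.3 = 196.5) won't mimic when 196.5 ≥ 503 − 35·p*, i.e. p* ≥ 8.76.
Both must hold, so p* = max(8.17, 8.76) = 8.76. The moderate-case type's constraint binds.

8.76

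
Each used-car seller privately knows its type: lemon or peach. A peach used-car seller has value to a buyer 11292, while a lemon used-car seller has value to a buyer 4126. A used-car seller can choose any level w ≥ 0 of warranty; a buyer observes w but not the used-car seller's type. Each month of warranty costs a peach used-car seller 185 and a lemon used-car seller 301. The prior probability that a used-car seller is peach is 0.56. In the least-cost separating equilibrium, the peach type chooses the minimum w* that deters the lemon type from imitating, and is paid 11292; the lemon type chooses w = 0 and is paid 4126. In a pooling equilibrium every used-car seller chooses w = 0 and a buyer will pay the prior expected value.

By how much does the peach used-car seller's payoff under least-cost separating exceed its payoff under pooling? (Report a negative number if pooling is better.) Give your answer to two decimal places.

Least-cost separating signal: w* solves 4126 = 11292 − 301·w*, so w* = (11292 − 4126)/301 ≈ 23.8073.
Peach type's separating payoff: 11292 − 185 × w* = 11292 − 185 × (11292 − 4126)/301 = 11292 − 1325710/301 ≈ 6887.6478.
Pooling payoff: 0.56 × 11292 + 0.44 × 4126 = 8138.96.
Difference: 6887.6478 − 8138.96 = -1251.3122, i.e. -1251.31 to two decimal places.
The peach type would prefer the pooling outcome.

-1251.31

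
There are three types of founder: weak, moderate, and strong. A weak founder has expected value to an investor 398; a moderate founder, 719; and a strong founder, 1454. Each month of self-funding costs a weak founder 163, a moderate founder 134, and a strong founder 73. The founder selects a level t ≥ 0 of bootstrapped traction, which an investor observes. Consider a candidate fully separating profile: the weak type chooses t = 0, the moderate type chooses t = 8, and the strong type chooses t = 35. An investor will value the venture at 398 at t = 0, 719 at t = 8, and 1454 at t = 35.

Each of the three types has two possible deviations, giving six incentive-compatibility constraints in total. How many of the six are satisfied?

Moderate (own payoff 719 − 134×8 = -353): to t=0 gives 398 → profitable ✗; to t=35 gives 1454 − 134×35 = -3236 → no gain ✓.
Weak (own payoff 398): to t=8 gives 719 − 163×8 = -585 → no gain ✓; to t=35 gives 1454 − 163×35 = -4251 → no gain ✓.
Strong (own payoff 1454 − 73×35 = -1101): to t=0 gives 398 → profitable ✗; to t=8 gives 719 − 73×8 = 135 → profitable ✗.
3 of the 6 constraints hold; not an equilibrium.

3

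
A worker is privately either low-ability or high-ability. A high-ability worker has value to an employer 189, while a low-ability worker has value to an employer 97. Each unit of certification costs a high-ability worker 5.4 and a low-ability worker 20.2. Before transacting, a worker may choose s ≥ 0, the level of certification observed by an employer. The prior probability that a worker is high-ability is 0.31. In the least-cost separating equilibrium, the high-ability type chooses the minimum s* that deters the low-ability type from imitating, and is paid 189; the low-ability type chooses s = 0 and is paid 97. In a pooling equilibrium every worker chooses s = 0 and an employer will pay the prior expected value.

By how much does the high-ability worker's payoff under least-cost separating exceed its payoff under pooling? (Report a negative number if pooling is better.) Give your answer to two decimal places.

Least-cost separating signal: s* solves 97 = 189 − 20.2·s*, so s* = (189 − 97)/20.2 ≈ 4.5545.
High-ability type's separating payoff: 189 − 5.4 × s* = 189 − 5.4 × (189 − 97)/20.2 = 189 − 496.8/20.2 ≈ 164.4059.
Pooling payoff: 0.31 × 189 + 0.69 × 97 = 125.52.
Difference: 164.4059 − 125.52 = 38.8859, i.e. 38.89 to two decimal places.
The high-ability type prefers to separate.

38.89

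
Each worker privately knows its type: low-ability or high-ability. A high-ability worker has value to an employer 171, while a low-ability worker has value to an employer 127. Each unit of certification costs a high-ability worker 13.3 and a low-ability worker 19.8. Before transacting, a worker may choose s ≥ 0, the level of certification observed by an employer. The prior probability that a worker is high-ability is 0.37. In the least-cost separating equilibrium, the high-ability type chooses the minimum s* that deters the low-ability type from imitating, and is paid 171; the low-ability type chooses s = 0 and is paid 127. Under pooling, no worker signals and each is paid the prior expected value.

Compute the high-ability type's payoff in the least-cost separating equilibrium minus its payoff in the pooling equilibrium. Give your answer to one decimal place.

Least-cost separating signal: s* solves 127 = 171 − 19.8·s*, so s* = (171 − 127)/19.8 ≈ 2.2222.
High-ability type's separating payoff: 171 − 13.3 × s* = 171 − 13.3 × (171 − 127)/19.8 = 171 − 585.2/19.8 ≈ 141.444.
Pooling payoff: 0.37 × 171 + 0.63 × 127 = 143.28.
Difference: 141.444 − 143.28 = -1.836, i.e. -1.8 to one decimal place.
The high-ability type would prefer the pooling outcome.

-1.8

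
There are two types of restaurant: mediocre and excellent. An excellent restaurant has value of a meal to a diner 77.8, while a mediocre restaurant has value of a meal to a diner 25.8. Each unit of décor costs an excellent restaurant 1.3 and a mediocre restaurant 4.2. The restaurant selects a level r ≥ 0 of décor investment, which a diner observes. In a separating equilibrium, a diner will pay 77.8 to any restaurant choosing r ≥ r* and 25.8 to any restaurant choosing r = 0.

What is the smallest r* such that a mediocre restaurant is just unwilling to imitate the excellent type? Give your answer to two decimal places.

A mediocre restaurant choosing r = 0 receives 25.8.
Imitating at r* instead would pay 77.8 at cost 4.2·r*, netting 77.8 − 4.2·r*.
Indifference: 25.8 = 77.8 − 4.2·r*, so r* = (77.8 − 25.8) / 4.2 ≈ 12.38.
At r* the mediocre type's incentive constraint just binds; the excellent type strictly prefers r* since its per-unit cost is lower.

12.38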